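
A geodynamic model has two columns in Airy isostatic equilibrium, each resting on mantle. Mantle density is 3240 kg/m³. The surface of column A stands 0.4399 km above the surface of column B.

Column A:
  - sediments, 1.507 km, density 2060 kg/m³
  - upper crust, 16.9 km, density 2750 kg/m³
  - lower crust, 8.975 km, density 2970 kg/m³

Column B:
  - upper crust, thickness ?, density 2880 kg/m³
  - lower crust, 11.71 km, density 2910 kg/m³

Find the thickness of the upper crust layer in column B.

20 km

Take the compensation level at the base of the deeper column (depth z_c below the surface of column A) and equate Σ ρ_i t_i down to z_c; mantle fills any gap and the z_c terms cancel.
Column A: 1.507×2060 + 16.9×2750 + 8.975×2970 + (z_c − 27.382)×3240
Column B: 0.4399×0 + x×2880 + 11.71×2910 + (z_c − 0.4399 − 11.71 − x)×3240
The z_c×3240 term appears on both sides and cancels. Collect the known terms of each column as K = Σ(ρt)_known − 3240 × (depth of known layers): K_A = 76235.17 − 3240×27.382 = −12482.51; K_B = 34076.1 − 3240×(0.4399 + 11.71) = −5289.576.
Balance: K_A = K_B − x×(3240 − 2880), so x = (K_B − K_A)/(3240 − 2880) = 7192.93/360 = 20 km.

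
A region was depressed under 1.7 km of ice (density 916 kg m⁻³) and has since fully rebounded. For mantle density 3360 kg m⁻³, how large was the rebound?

Removing the load lets mantle flow back in; uplift u satisfies ρ_ice t = ρ_m u.
u = t ρ_ice/ρ_m = 1.7 km × 916/3360 = 0.463 km.

0.463 km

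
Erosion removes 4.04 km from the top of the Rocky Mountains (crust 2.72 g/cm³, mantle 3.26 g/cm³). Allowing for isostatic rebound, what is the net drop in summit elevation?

Rebound u = e ρ_c/ρ_m = 4.04 km × 2.72/3.26 = 3.371 km.
Net surface drop = e − u = 4.04 km − 3.371 km = e (ρ_m − ρ_c)/ρ_m = 0.669 km.

0.669 km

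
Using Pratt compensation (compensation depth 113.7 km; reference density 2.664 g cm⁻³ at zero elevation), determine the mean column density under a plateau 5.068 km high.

2.55 g cm⁻³

Pratt balance: ρ_ref D = ρ (D + h).
ρ = ρ_ref D/(D + h) = 2.664 × 113.7 km/(113.7 km + 5.068 km) = 2.55 g cm⁻³.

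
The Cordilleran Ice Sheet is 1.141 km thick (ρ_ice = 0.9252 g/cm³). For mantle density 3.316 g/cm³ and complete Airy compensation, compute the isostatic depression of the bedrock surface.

0.318 km

By Archimedes' principle applied to the lithosphere: the ice load ρ_ice t is balanced by mantle displaced below, ρ_m s.
s = t ρ_ice / ρ_m = 1.141 km × 0.9252/3.316 = 0.318 km.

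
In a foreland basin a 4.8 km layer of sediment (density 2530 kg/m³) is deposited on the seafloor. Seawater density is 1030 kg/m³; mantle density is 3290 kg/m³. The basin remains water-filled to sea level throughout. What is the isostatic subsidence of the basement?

3.19 km

Submarine loading: the sediment displaces seawater, and the subsidence is in turn flooded, so s (ρ_m − ρ_w) = t (ρ_sed − ρ_w).
s = 4.8 km × (2530 − 1030) / (3290 − 1030) = 3.19 km.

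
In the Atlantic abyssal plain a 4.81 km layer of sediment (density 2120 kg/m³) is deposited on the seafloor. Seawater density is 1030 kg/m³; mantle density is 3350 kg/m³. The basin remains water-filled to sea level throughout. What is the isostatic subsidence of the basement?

Submarine loading: the sediment displaces seawater, and the subsidence is in turn flooded, so s (ρ_m − ρ_w) = t (ρ_sed − ρ_w).
s = 4.81 km × (2120 − 1030) / (3350 − 1030) = 2.26 km.

2.26 km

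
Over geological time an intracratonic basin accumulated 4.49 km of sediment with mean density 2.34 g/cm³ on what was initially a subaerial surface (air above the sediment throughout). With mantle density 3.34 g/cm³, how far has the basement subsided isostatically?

Subaerial load: s = t ρ_sed / ρ_m = 4.49 km × 2.34/3.34 = 3.15 km.

3.15 km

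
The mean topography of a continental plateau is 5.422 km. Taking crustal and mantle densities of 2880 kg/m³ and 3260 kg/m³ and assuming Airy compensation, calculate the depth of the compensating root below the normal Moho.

41.1 km

In Airy isostatic equilibrium: the weight of the topography is balanced by the buoyancy of the root, ρ_c h = (ρ_m − ρ_c) r.
r = h · ρ_c / (ρ_m − ρ_c) = 5.422 km × 2880 / (3260 − 2880) = 41.1 km.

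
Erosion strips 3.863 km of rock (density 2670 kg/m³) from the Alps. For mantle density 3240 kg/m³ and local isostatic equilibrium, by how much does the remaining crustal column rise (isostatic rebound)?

Unloading: uplift u = e ρ_c/ρ_m = 3.863 km × 2670/3240 = 3.18 km.

3.18 km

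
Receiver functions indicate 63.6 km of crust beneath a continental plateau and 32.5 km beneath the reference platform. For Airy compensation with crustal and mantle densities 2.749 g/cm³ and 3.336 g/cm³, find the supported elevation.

Excess crust Δ = 63.6 km − 32.5 km = 31.1 km, split between elevation h and root r with h + r = Δ.
Airy balance ρ_c h = (ρ_m − ρ_c) r gives r = h ρ_c/(ρ_m − ρ_c), so h (1 + ρ_c/(ρ_m − ρ_c)) = Δ, i.e. h = Δ (ρ_m − ρ_c)/ρ_m.
h = 31.1 km × 0.587/3.336 = 5.47 km.

5.47 km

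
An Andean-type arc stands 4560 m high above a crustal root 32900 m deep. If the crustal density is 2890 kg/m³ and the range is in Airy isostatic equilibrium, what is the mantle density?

Airy balance: ρ_c h = (ρ_m − ρ_c) r → ρ_m = ρ_c (1 + h/r).
ρ_m = 2890 × (1 + 4560 m/32900 m) = 3290 kg/m³.

3290 kg/m³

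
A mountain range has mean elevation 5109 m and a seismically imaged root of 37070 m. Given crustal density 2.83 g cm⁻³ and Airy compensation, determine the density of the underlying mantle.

Airy balance: ρ_c h = (ρ_m − ρ_c) r → ρ_m = ρ_c (1 + h/r).
ρ_m = 2.83 × (1 + 5109 m/37070 m) = 3.22 g cm⁻³.

3.22 g cm⁻³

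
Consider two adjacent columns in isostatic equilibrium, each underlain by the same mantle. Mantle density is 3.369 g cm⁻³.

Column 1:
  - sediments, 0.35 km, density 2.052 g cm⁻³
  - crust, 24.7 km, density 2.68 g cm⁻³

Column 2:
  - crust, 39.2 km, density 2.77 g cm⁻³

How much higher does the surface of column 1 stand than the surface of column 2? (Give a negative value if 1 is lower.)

−1.78 km

For any compensation level in the mantle, the mantle terms cancel and isostasy reduces to e = (Σt_1 − Σt_2) − (Σ(ρt)_1 − Σ(ρt)_2) / ρ_m.
Σt_1 = 25.05 km; Σt_2 = 39.2 km; Σ(ρt)_1 = 66.9142; Σ(ρt)_2 = 108.584 (in km·g cm⁻³).
e = (25.05 − 39.2) − (66.9142 − 108.584) / 3.369 = −1.78 km.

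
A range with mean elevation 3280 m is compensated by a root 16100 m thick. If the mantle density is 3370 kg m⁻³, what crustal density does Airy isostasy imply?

2800 kg m⁻³

ρ_c h = (ρ_m − ρ_c) r → ρ_c (h + r) = ρ_m r → ρ_c = ρ_m r / (h + r).
ρ_c = 3370 × 16100 m / (3280 m + 16100 m) = 2800 kg m⁻³.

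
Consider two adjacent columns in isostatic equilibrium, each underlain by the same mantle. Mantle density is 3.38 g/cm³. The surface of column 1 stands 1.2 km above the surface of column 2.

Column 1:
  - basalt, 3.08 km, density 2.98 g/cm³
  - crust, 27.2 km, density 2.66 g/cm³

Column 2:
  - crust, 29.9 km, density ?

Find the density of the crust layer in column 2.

2.82 g/cm³

Take the compensation level at the base of the deeper column (depth z_c below the surface of column 1) and equate Σ ρ_i t_i down to z_c; mantle fills any gap and the z_c terms cancel.
Column 1: 3.08×2.98 + 27.2×2.66 + (z_c − 30.28)×3.38
Column 2: 1.2×0 + 29.9×ρ + (z_c − 1.2 − 29.9)×3.38
The z_c×3.38 term appears on both sides and cancels. Collect the known terms of each column as K = Σ(ρt)_known − 3.38 × (depth of known layers): K_1 = 81.5304 − 3.38×30.28 = −20.816; K_2 = 0 − 3.38×(1.2 + 29.9) = −105.118.
Balance: K_1 = K_2 + 29.9×ρ, so ρ = (K_1 − K_2)/29.9 = 84.302/29.9 = 2.82 g/cm³.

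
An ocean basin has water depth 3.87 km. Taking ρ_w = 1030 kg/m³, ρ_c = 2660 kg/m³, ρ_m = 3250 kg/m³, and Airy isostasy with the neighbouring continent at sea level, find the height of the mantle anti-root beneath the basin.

Equating mass per unit area of the two columns: replacing crust with seawater at the top is compensated by replacing crust with mantle at the base: d (ρ_c − ρ_w) = a (ρ_m − ρ_c).
a = d (ρ_c − ρ_w)/(ρ_m − ρ_c) = 3.87 km × 1630/590 = 10.7 km.

10.7 km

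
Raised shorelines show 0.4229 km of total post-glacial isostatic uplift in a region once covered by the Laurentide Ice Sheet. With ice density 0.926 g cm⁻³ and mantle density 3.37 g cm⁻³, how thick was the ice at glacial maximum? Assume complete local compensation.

u = t ρ_ice/ρ_m → t = u ρ_m/ρ_ice = 0.4229 km × 3.37/0.926 = 1.54 km.

1.54 km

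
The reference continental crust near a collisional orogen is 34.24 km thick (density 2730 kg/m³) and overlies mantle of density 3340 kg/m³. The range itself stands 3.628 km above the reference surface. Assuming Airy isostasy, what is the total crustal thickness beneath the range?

Root depth r = h ρ_c / (ρ_m − ρ_c) = 3.628 km × 2730 / 610 = 16.24 km.
Total thickness = T + h + r = 34.24 km + 3.628 km + 16.24 km = 54.1 km.

54.1 km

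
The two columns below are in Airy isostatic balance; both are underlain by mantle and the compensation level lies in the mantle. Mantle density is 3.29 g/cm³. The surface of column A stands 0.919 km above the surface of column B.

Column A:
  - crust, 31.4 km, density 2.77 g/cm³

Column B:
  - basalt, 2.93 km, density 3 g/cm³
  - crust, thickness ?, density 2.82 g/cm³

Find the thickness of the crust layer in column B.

26.5 km

Take the compensation level at the base of the deeper column (depth z_c below the surface of column A) and equate Σ ρ_i t_i down to z_c; mantle fills any gap and the z_c terms cancel.
Column A: 31.4×2.77 + (z_c − 31.4)×3.29
Column B: 0.919×0 + 2.93×3 + x×2.82 + (z_c − 0.919 − 2.93 − x)×3.29
The z_c×3.29 term appears on both sides and cancels. Collect the known terms of each column as K = Σ(ρt)_known − 3.29 × (depth of known layers): K_A = 86.978 − 3.29×31.4 = −16.328; K_B = 8.79 − 3.29×(0.919 + 2.93) = −3.87321.
Balance: K_A = K_B − x×(3.29 − 2.82), so x = (K_B − K_A)/(3.29 − 2.82) = 12.4548/0.47 = 26.5 km.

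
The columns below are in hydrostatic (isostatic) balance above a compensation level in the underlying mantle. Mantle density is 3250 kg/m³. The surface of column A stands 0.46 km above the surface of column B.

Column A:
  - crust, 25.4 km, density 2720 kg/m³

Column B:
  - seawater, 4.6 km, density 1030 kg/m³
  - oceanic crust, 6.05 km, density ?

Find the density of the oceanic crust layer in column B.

2960 kg/m³

Take the compensation level at the base of the deeper column (depth z_c below the surface of column A) and equate Σ ρ_i t_i down to z_c; mantle fills any gap and the z_c terms cancel.
Column A: 25.4×2720 + (z_c − 25.4)×3250
Column B: 0.46×0 + 4.6×1030 + 6.05×ρ + (z_c − 0.46 − 10.65)×3250
The z_c×3250 term appears on both sides and cancels. Collect the known terms of each column as K = Σ(ρt)_known − 3250 × (depth of known layers): K_A = 69088 − 3250×25.4 = −13462; K_B = 4738 − 3250×(0.46 + 10.65) = −31369.5.
Balance: K_A = K_B + 6.05×ρ, so ρ = (K_A − K_B)/6.05 = 17907.5/6.05 = 2960 kg/m³.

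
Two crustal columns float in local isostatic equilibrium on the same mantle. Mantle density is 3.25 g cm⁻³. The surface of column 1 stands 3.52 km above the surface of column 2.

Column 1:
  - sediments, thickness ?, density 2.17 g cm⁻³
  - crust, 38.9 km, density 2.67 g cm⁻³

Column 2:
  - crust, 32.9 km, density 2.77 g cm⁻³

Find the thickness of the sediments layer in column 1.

Take the compensation level at the base of the deeper column (depth z_c below the surface of column 1) and equate Σ ρ_i t_i down to z_c; mantle fills any gap and the z_c terms cancel.
Column 1: x×2.17 + 38.9×2.67 + (z_c − 38.9 − x)×3.25
Column 2: 3.52×0 + 32.9×2.77 + (z_c − 3.52 − 32.9)×3.25
The z_c×3.25 term appears on both sides and cancels. Collect the known terms of each column as K = Σ(ρt)_known − 3.25 × (depth of known layers): K_1 = 103.863 − 3.25×38.9 = −22.562; K_2 = 91.133 − 3.25×(3.52 + 32.9) = −27.232.
Balance: K_1 − x×(3.25 − 2.17) = K_2, so x = (K_1 − K_2)/(3.25 − 2.17) = 4.67/1.08 = 4.32 km.

4.32 km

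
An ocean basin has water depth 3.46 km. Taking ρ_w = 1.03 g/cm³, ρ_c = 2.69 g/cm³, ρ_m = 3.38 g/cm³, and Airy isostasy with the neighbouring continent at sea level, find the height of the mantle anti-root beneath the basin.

Balancing pressure at the compensation depth: replacing crust with seawater at the top is compensated by replacing crust with mantle at the base: d (ρ_c − ρ_w) = a (ρ_m − ρ_c).
a = d (ρ_c − ρ_w)/(ρ_m − ρ_c) = 3.46 km × 1.66/0.69 = 8.32 km.

8.32 km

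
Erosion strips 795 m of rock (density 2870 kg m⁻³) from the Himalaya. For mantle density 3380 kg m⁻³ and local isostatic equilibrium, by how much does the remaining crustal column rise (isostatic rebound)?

675 m

Unloading: uplift u = e ρ_c/ρ_m = 795 m × 2870/3380 = 675 m.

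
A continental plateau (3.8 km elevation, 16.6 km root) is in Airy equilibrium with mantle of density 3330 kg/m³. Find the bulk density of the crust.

2710 kg/m³

ρ_c h = (ρ_m − ρ_c) r → ρ_c (h + r) = ρ_m r → ρ_c = ρ_m r / (h + r).
ρ_c = 3330 × 16.6 km / (3.8 km + 16.6 km) = 2710 kg/m³.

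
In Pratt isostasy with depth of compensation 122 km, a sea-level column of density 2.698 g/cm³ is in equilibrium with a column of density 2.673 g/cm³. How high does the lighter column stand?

1.14 km

ρ_ref D = ρ (D + h) → h = D (ρ_ref − ρ)/ρ.
h = 122 km × (2.698 − 2.673)/2.673 = 1.14 km.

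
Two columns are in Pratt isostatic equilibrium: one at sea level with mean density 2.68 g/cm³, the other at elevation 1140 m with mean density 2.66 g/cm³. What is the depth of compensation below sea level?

152000 m

ρ_ref D = ρ (D + h) → D (ρ_ref − ρ) = ρ h.
D = ρ h/(ρ_ref − ρ) = 2.66 × 1140 m/(2.68 − 2.66) = 152000 m.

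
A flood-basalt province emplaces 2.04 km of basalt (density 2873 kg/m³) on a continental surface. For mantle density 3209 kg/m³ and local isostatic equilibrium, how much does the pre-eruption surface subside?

Subaerial loading: s = t ρ_load / ρ_m.
s = 2.04 km × 2873/3209 = 1.83 km.

1.83 km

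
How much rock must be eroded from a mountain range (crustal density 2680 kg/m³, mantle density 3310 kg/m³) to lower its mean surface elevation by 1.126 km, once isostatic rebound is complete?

Net drop Δ = e − u = e − e ρ_c/ρ_m = e (ρ_m − ρ_c)/ρ_m.
e = Δ ρ_m/(ρ_m − ρ_c) = 1.126 km × 3310/630 = 5.92 km.

5.92 km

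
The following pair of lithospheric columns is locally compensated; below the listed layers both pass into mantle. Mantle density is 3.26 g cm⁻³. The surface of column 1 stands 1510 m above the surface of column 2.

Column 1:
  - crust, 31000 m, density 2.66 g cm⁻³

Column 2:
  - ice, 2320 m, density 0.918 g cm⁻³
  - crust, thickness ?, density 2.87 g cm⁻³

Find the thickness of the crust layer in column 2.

Take the compensation level at the base of the deeper column (depth z_c below the surface of column 1) and equate Σ ρ_i t_i down to z_c; mantle fills any gap and the z_c terms cancel.
Column 1: 31000×2.66 + (z_c − 31000)×3.26
Column 2: 1510×0 + 2320×0.918 + x×2.87 + (z_c − 1510 − 2320 − x)×3.26
The z_c×3.26 term appears on both sides and cancels. Collect the known terms of each column as K = Σ(ρt)_known − 3.26 × (depth of known layers): K_1 = 82460 − 3.26×31000 = −18600; K_2 = 2129.76 − 3.26×(1510 + 2320) = −10356.04.
Balance: K_1 = K_2 − x×(3.26 − 2.87), so x = (K_2 − K_1)/(3.26 − 2.87) = 8243.96/0.39 = 21100 m.

21100 m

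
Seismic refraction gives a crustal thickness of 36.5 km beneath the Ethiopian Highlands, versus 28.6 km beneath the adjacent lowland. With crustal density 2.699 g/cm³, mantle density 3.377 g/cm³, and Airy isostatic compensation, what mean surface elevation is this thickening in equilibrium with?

1.59 km

Excess crust Δ = 36.5 km − 28.6 km = 7.9 km, split between elevation h and root r with h + r = Δ.
Airy balance ρ_c h = (ρ_m − ρ_c) r gives r = h ρ_c/(ρ_m − ρ_c), so h (1 + ρ_c/(ρ_m − ρ_c)) = Δ, i.e. h = Δ (ρ_m − ρ_c)/ρ_m.
h = 7.9 km × 0.678/3.377 = 1.59 km.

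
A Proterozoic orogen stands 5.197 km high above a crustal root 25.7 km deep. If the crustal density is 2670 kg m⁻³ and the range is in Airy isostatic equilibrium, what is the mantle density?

3210 kg m⁻³

Airy balance: ρ_c h = (ρ_m − ρ_c) r → ρ_m = ρ_c (1 + h/r).
ρ_m = 2670 × (1 + 5.197 km/25.7 km) = 3210 kg m⁻³.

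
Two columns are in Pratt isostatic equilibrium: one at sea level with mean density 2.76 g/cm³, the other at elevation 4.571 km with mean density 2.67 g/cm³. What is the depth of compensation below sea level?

136 km

ρ_ref D = ρ (D + h) → D (ρ_ref − ρ) = ρ h.
D = ρ h/(ρ_ref − ρ) = 2.67 × 4.571 km/(2.76 − 2.67) = 136 km.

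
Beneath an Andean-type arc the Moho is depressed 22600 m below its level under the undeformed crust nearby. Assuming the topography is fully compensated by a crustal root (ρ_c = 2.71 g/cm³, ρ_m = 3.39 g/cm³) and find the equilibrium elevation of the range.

5670 m

Balancing pressure at the compensation depth: ρ_c h = (ρ_m − ρ_c) r.
h = r (ρ_m − ρ_c) / ρ_c = 22600 m × (3.39 − 2.71) / 2.71 = 5670 m.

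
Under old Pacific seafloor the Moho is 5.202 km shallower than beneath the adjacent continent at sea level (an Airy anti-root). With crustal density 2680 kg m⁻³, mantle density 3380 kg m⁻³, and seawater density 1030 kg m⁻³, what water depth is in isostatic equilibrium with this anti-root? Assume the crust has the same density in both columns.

2.21 km

Replacing a thickness d of crust by seawater at the top must be balanced by replacing crust with mantle at the base: d (ρ_c − ρ_w) = a (ρ_m − ρ_c).
d = a (ρ_m − ρ_c)/(ρ_c − ρ_w) = 5.202 km × 700/1650 = 2.21 km.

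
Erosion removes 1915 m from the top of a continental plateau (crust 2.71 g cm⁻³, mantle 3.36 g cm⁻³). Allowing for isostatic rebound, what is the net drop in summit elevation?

370 m

Rebound u = e ρ_c/ρ_m = 1915 m × 2.71/3.36 = 1545 m.
Net surface drop = e − u = 1915 m − 1545 m = e (ρ_m − ρ_c)/ρ_m = 370 m.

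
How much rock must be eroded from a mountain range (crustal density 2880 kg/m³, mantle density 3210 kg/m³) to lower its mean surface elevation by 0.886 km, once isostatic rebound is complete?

Net drop Δ = e − u = e − e ρ_c/ρ_m = e (ρ_m − ρ_c)/ρ_m.
e = Δ ρ_m/(ρ_m − ρ_c) = 0.886 km × 3210/330 = 8.62 km.

8.62 km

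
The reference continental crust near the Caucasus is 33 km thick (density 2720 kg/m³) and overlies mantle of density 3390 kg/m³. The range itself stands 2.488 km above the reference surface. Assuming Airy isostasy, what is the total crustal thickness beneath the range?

45.6 km

Root depth r = h ρ_c / (ρ_m − ρ_c) = 2.488 km × 2720 / 670 = 10.1 km.
Total thickness = T + h + r = 33 km + 2.488 km + 10.1 km = 45.6 km.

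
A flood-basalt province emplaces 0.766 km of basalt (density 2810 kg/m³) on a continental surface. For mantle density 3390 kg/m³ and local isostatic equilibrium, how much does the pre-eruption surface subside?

Subaerial loading: s = t ρ_load / ρ_m.
s = 0.766 km × 2810/3390 = 0.635 km.

0.635 km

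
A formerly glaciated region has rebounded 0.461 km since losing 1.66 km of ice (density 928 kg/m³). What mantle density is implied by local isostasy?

3340 kg/m³

ρ_m = ρ_ice t / u = 928 × 1.66 km/0.461 km = 3340 kg/m³.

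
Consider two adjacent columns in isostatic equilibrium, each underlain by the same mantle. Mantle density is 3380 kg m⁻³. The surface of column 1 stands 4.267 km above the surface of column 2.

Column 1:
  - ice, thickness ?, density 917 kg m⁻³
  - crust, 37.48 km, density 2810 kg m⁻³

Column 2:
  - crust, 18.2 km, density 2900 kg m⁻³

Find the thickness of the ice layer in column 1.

Take the compensation level at the base of the deeper column (depth z_c below the surface of column 1) and equate Σ ρ_i t_i down to z_c; mantle fills any gap and the z_c terms cancel.
Column 1: x×917 + 37.48×2810 + (z_c − 37.48 − x)×3380
Column 2: 4.267×0 + 18.2×2900 + (z_c − 4.267 − 18.2)×3380
The z_c×3380 term appears on both sides and cancels. Collect the known terms of each column as K = Σ(ρt)_known − 3380 × (depth of known layers): K_1 = 105318.8 − 3380×37.48 = −21363.6; K_2 = 52780 − 3380×(4.267 + 18.2) = −23158.46.
Balance: K_1 − x×(3380 − 917) = K_2, so x = (K_1 − K_2)/(3380 − 917) = 1794.86/2463 = 0.729 km.

0.729 km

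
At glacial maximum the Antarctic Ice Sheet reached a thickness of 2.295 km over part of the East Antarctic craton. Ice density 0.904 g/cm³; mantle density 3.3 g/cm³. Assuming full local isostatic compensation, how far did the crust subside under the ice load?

0.629 km

Isostatic balance requires: the ice load ρ_ice t is balanced by mantle displaced below, ρ_m s.
s = t ρ_ice / ρ_m = 2.295 km × 0.904/3.3 = 0.629 km.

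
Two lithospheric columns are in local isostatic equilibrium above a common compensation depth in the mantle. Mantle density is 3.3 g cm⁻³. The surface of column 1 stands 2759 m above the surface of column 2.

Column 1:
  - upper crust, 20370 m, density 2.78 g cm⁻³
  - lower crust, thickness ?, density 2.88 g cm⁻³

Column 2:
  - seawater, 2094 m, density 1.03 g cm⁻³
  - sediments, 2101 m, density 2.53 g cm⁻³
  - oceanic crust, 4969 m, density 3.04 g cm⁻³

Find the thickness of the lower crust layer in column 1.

Take the compensation level at the base of the deeper column (depth z_c below the surface of column 1) and equate Σ ρ_i t_i down to z_c; mantle fills any gap and the z_c terms cancel.
Column 1: 20370×2.78 + x×2.88 + (z_c − 20370 − x)×3.3
Column 2: 2759×0 + 2094×1.03 + 2101×2.53 + 4969×3.04 + (z_c − 2759 − 9164)×3.3
The z_c×3.3 term appears on both sides and cancels. Collect the known terms of each column as K = Σ(ρt)_known − 3.3 × (depth of known layers): K_1 = 56628.6 − 3.3×20370 = −10592.4; K_2 = 22578.11 − 3.3×(2759 + 9164) = −16767.79.
Balance: K_1 − x×(3.3 − 2.88) = K_2, so x = (K_1 − K_2)/(3.3 − 2.88) = 6175.39/0.42 = 14700 m.

14700 m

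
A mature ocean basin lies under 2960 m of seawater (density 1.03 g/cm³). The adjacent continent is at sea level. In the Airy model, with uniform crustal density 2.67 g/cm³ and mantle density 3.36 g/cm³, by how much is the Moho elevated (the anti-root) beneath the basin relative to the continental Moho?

7040 m

In Airy isostatic equilibrium: replacing crust with seawater at the top is compensated by replacing crust with mantle at the base: d (ρ_c − ρ_w) = a (ρ_m − ρ_c).
a = d (ρ_c − ρ_w)/(ρ_m − ρ_c) = 2960 m × 1.64/0.69 = 7040 m.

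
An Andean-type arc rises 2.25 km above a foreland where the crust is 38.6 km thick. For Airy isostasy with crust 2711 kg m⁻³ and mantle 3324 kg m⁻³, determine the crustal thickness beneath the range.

50.8 km

Root depth r = h ρ_c / (ρ_m − ρ_c) = 2.25 km × 2711 / 613 = 9.951 km.
Total thickness = T + h + r = 38.6 km + 2.25 km + 9.951 km = 50.8 km.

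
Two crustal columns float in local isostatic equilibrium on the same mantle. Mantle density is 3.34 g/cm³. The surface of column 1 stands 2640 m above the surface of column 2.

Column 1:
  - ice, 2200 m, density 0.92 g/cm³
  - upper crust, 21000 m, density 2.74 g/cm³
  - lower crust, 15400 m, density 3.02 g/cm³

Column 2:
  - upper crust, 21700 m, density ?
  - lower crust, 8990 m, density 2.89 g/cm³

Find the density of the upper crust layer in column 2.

Take the compensation level at the base of the deeper column (depth z_c below the surface of column 1) and equate Σ ρ_i t_i down to z_c; mantle fills any gap and the z_c terms cancel.
Column 1: 2200×0.92 + 21000×2.74 + 15400×3.02 + (z_c − 38600)×3.34
Column 2: 2640×0 + 21700×ρ + 8990×2.89 + (z_c − 2640 − 30690)×3.34
The z_c×3.34 term appears on both sides and cancels. Collect the known terms of each column as K = Σ(ρt)_known − 3.34 × (depth of known layers): K_1 = 106072 − 3.34×38600 = −22852; K_2 = 25981.1 − 3.34×(2640 + 30690) = −85341.1.
Balance: K_1 = K_2 + 21700×ρ, so ρ = (K_1 − K_2)/21700 = 62489.1/21700 = 2.88 g/cm³.

2.88 g/cm³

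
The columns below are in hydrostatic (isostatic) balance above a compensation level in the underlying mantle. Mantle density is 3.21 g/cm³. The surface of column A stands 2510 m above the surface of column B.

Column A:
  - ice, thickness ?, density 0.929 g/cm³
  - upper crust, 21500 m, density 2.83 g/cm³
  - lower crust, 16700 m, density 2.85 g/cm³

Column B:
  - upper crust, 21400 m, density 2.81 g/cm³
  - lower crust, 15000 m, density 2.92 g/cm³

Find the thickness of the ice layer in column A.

Take the compensation level at the base of the deeper column (depth z_c below the surface of column A) and equate Σ ρ_i t_i down to z_c; mantle fills any gap and the z_c terms cancel.
Column A: x×0.929 + 21500×2.83 + 16700×2.85 + (z_c − 38200 − x)×3.21
Column B: 2510×0 + 21400×2.81 + 15000×2.92 + (z_c − 2510 − 36400)×3.21
The z_c×3.21 term appears on both sides and cancels. Collect the known terms of each column as K = Σ(ρt)_known − 3.21 × (depth of known layers): K_A = 108440 − 3.21×38200 = −14182; K_B = 103934 − 3.21×(2510 + 36400) = −20967.1.
Balance: K_A − x×(3.21 − 0.929) = K_B, so x = (K_A − K_B)/(3.21 − 0.929) = 6785.1/2.281 = 2970 m.

2970 m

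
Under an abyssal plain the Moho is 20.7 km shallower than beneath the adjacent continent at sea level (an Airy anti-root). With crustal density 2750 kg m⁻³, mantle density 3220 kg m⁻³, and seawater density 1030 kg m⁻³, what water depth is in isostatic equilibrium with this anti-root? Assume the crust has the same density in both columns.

Replacing a thickness d of crust by seawater at the top must be balanced by replacing crust with mantle at the base: d (ρ_c − ρ_w) = a (ρ_m − ρ_c).
d = a (ρ_m − ρ_c)/(ρ_c − ρ_w) = 20.7 km × 470/1720 = 5.66 km.

5.66 km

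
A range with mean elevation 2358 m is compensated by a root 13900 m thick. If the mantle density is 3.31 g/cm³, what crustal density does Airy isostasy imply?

2.83 g/cm³

ρ_c h = (ρ_m − ρ_c) r → ρ_c (h + r) = ρ_m r → ρ_c = ρ_m r / (h + r).
ρ_c = 3.31 × 13900 m / (2358 m + 13900 m) = 2.83 g/cm³.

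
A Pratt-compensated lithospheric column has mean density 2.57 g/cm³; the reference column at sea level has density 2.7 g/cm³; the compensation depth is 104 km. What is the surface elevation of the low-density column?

ρ_ref D = ρ (D + h) → h = D (ρ_ref − ρ)/ρ.
h = 104 km × (2.7 − 2.57)/2.57 = 5.26 km.

5.26 km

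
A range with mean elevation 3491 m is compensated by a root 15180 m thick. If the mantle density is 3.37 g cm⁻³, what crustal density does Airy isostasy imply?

2.74 g cm⁻³

ρ_c h = (ρ_m − ρ_c) r → ρ_c (h + r) = ρ_m r → ρ_c = ρ_m r / (h + r).
ρ_c = 3.37 × 15180 m / (3491 m + 15180 m) = 2.74 g cm⁻³.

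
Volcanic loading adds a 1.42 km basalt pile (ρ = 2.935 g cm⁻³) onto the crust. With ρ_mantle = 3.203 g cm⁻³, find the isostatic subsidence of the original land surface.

1.3 km

Subaerial loading: s = t ρ_load / ρ_m.
s = 1.42 km × 2.935/3.203 = 1.3 km.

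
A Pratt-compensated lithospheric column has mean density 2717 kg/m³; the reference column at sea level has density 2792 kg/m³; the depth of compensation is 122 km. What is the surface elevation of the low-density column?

3.37 km

ρ_ref D = ρ (D + h) → h = D (ρ_ref − ρ)/ρ.
h = 122 km × (2792 − 2717)/2717 = 3.37 km.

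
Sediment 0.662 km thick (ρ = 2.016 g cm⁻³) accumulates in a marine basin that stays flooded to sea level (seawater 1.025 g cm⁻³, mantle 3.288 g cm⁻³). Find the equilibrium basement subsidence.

Submarine loading: the sediment displaces seawater, and the subsidence is in turn flooded, so s (ρ_m − ρ_w) = t (ρ_sed − ρ_w).
s = 0.662 km × (2.016 − 1.025) / (3.288 − 1.025) = 0.29 km.

0.29 km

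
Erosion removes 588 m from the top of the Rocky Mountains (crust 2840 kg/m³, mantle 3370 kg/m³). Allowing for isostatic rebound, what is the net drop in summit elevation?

92.5 m

Rebound u = e ρ_c/ρ_m = 588 m × 2840/3370 = 495.5 m.
Net surface drop = e − u = 588 m − 495.5 m = e (ρ_m − ρ_c)/ρ_m = 92.5 m.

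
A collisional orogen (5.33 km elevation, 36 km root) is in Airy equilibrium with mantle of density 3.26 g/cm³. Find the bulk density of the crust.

ρ_c h = (ρ_m − ρ_c) r → ρ_c (h + r) = ρ_m r → ρ_c = ρ_m r / (h + r).
ρ_c = 3.26 × 36 km / (5.33 km + 36 km) = 2.84 g/cm³.

2.84 g/cm³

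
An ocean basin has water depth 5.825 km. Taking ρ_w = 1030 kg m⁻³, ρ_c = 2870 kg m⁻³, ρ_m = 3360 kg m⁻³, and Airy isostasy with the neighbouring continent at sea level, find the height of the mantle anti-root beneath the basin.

21.9 km

By Archimedes' principle applied to the lithosphere: replacing crust with seawater at the top is compensated by replacing crust with mantle at the base: d (ρ_c − ρ_w) = a (ρ_m − ρ_c).
a = d (ρ_c − ρ_w)/(ρ_m − ρ_c) = 5.825 km × 1840/490 = 21.9 km.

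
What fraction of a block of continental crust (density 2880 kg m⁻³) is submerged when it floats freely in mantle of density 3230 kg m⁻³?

Submerged fraction = ρ_obj/ρ_fluid = 2880/3230 = 0.892.

0.892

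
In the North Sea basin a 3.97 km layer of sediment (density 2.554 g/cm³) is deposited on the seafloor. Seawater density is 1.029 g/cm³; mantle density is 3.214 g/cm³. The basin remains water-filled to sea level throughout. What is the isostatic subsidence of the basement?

2.77 km

Submarine loading: the sediment displaces seawater, and the subsidence is in turn flooded, so s (ρ_m − ρ_w) = t (ρ_sed − ρ_w).
s = 3.97 km × (2.554 − 1.029) / (3.214 − 1.029) = 2.77 km.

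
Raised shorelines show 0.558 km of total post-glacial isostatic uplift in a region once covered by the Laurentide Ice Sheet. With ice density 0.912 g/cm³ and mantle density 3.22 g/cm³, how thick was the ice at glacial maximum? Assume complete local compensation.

u = t ρ_ice/ρ_m → t = u ρ_m/ρ_ice = 0.558 km × 3.22/0.912 = 1.97 km.

1.97 km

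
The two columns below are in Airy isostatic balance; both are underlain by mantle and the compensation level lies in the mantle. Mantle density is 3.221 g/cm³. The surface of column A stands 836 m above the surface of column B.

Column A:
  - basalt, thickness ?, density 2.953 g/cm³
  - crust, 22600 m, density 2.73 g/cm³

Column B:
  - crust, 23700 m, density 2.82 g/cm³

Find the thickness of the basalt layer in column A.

Take the compensation level at the base of the deeper column (depth z_c below the surface of column A) and equate Σ ρ_i t_i down to z_c; mantle fills any gap and the z_c terms cancel.
Column A: x×2.953 + 22600×2.73 + (z_c − 22600 − x)×3.221
Column B: 836×0 + 23700×2.82 + (z_c − 836 − 23700)×3.221
The z_c×3.221 term appears on both sides and cancels. Collect the known terms of each column as K = Σ(ρt)_known − 3.221 × (depth of known layers): K_A = 61698 − 3.221×22600 = −11096.6; K_B = 66834 − 3.221×(836 + 23700) = −12196.456.
Balance: K_A − x×(3.221 − 2.953) = K_B, so x = (K_A − K_B)/(3.221 − 2.953) = 1099.86/0.268 = 4100 m.

4100 m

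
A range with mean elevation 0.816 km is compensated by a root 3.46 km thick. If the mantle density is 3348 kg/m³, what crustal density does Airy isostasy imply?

2710 kg/m³

ρ_c h = (ρ_m − ρ_c) r → ρ_c (h + r) = ρ_m r → ρ_c = ρ_m r / (h + r).
ρ_c = 3348 × 3.46 km / (0.816 km + 3.46 km) = 2710 kg/m³.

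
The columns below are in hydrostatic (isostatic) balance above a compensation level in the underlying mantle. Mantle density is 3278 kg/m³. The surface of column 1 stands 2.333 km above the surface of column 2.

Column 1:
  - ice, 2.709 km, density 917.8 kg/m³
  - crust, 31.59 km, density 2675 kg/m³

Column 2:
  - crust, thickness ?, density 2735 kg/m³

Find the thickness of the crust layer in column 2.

32.8 km

Take the compensation level at the base of the deeper column (depth z_c below the surface of column 1) and equate Σ ρ_i t_i down to z_c; mantle fills any gap and the z_c terms cancel.
Column 1: 2.709×917.8 + 31.59×2675 + (z_c − 34.299)×3278
Column 2: 2.333×0 + x×2735 + (z_c − 2.333 − 0 − x)×3278
The z_c×3278 term appears on both sides and cancels. Collect the known terms of each column as K = Σ(ρt)_known − 3278 × (depth of known layers): K_1 = 86989.5702 − 3278×34.299 = −25442.5518; K_2 = 0 − 3278×(2.333 + 0) = −7647.574.
Balance: K_1 = K_2 − x×(3278 − 2735), so x = (K_2 − K_1)/(3278 − 2735) = 17795/543 = 32.8 km.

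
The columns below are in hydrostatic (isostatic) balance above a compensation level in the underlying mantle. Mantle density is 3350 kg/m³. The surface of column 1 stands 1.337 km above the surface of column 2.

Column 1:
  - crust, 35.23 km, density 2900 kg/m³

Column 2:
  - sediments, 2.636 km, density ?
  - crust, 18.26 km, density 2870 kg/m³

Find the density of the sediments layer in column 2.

Take the compensation level at the base of the deeper column (depth z_c below the surface of column 1) and equate Σ ρ_i t_i down to z_c; mantle fills any gap and the z_c terms cancel.
Column 1: 35.23×2900 + (z_c − 35.23)×3350
Column 2: 1.337×0 + 2.636×ρ + 18.26×2870 + (z_c − 1.337 − 20.896)×3350
The z_c×3350 term appears on both sides and cancels. Collect the known terms of each column as K = Σ(ρt)_known − 3350 × (depth of known layers): K_1 = 102167 − 3350×35.23 = −15853.5; K_2 = 52406.2 − 3350×(1.337 + 20.896) = −22074.35.
Balance: K_1 = K_2 + 2.636×ρ, so ρ = (K_1 − K_2)/2.636 = 6220.85/2.636 = 2360 kg/m³.

2360 kg/m³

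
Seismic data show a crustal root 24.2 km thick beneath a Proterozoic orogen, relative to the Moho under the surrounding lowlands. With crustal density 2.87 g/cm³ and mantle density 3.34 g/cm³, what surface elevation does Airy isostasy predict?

3.96 km

Isostatic balance requires: ρ_c h = (ρ_m − ρ_c) r.
h = r (ρ_m − ρ_c) / ρ_c = 24.2 km × (3.34 − 2.87) / 2.87 = 3.96 km.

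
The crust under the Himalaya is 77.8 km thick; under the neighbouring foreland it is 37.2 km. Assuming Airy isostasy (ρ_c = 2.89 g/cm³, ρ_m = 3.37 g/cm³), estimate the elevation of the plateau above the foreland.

Excess crust Δ = 77.8 km − 37.2 km = 40.6 km, split between elevation h and root r with h + r = Δ.
Airy balance ρ_c h = (ρ_m − ρ_c) r gives r = h ρ_c/(ρ_m − ρ_c), so h (1 + ρ_c/(ρ_m − ρ_c)) = Δ, i.e. h = Δ (ρ_m − ρ_c)/ρ_m.
h = 40.6 km × 0.48/3.37 = 5.78 km.

5.78 km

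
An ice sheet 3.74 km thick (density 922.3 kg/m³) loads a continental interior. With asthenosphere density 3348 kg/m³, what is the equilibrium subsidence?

Balancing pressure at the compensation depth: the ice load ρ_ice t is balanced by mantle displaced below, ρ_m s.
s = t ρ_ice / ρ_m = 3.74 km × 922.3/3348 = 1.03 km.

1.03 km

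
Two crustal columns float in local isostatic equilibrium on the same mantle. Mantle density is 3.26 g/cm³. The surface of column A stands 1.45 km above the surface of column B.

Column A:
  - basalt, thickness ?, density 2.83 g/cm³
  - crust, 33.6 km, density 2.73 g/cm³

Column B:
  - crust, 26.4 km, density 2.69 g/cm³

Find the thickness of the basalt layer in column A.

4.57 km

Take the compensation level at the base of the deeper column (depth z_c below the surface of column A) and equate Σ ρ_i t_i down to z_c; mantle fills any gap and the z_c terms cancel.
Column A: x×2.83 + 33.6×2.73 + (z_c − 33.6 − x)×3.26
Column B: 1.45×0 + 26.4×2.69 + (z_c − 1.45 − 26.4)×3.26
The z_c×3.26 term appears on both sides and cancels. Collect the known terms of each column as K = Σ(ρt)_known − 3.26 × (depth of known layers): K_A = 91.728 − 3.26×33.6 = −17.808; K_B = 71.016 − 3.26×(1.45 + 26.4) = −19.775.
Balance: K_A − x×(3.26 − 2.83) = K_B, so x = (K_A − K_B)/(3.26 − 2.83) = 1.967/0.43 = 4.57 km.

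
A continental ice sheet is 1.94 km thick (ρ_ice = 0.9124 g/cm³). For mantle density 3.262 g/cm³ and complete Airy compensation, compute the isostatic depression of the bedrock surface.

In Airy isostatic equilibrium: the ice load ρ_ice t is balanced by mantle displaced below, ρ_m s.
s = t ρ_ice / ρ_m = 1.94 km × 0.9124/3.262 = 0.543 km.

0.543 km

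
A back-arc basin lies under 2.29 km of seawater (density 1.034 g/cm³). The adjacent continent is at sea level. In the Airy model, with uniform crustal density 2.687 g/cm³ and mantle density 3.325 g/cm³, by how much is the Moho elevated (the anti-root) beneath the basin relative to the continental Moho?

5.93 km

Balancing pressure at the compensation depth: replacing crust with seawater at the top is compensated by replacing crust with mantle at the base: d (ρ_c − ρ_w) = a (ρ_m − ρ_c).
a = d (ρ_c − ρ_w)/(ρ_m − ρ_c) = 2.29 km × 1.653/0.638 = 5.93 km.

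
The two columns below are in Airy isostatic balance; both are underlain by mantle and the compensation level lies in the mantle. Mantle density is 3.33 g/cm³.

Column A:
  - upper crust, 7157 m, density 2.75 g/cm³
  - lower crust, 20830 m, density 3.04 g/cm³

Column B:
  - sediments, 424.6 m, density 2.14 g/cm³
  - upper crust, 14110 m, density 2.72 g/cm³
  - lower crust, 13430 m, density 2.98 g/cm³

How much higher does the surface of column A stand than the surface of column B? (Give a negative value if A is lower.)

For any compensation level in the mantle, the mantle terms cancel and isostasy reduces to e = (Σt_A − Σt_B) − (Σ(ρt)_A − Σ(ρt)_B) / ρ_m.
Σt_A = 27987 m; Σt_B = 27964.6 m; Σ(ρt)_A = 83004.95; Σ(ρt)_B = 79309.244 (in m·g/cm³).
e = (27987 − 27964.6) − (83004.95 − 79309.244) / 3.33 = −1090 m.

−1090 m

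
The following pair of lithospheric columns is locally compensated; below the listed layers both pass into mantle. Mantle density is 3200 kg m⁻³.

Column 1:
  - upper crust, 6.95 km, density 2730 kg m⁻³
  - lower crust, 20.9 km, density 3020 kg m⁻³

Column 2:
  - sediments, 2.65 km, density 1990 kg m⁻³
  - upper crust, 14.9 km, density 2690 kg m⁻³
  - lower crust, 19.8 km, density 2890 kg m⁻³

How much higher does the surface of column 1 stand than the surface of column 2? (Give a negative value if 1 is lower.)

−3.1 km

For any compensation level in the mantle, the mantle terms cancel and isostasy reduces to e = (Σt_1 − Σt_2) − (Σ(ρt)_1 − Σ(ρt)_2) / ρ_m.
Σt_1 = 27.85 km; Σt_2 = 37.35 km; Σ(ρt)_1 = 82091.5; Σ(ρt)_2 = 102576.5 (in km·kg m⁻³).
e = (27.85 − 37.35) − (82091.5 − 102576.5) / 3200 = −3.1 km.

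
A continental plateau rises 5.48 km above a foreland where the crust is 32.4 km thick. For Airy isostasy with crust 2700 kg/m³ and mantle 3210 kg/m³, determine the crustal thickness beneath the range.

Root depth r = h ρ_c / (ρ_m − ρ_c) = 5.48 km × 2700 / 510 = 29.01 km.
Total thickness = T + h + r = 32.4 km + 5.48 km + 29.01 km = 66.9 km.

66.9 km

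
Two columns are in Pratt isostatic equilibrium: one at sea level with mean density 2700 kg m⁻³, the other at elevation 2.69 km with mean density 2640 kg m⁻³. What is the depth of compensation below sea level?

ρ_ref D = ρ (D + h) → D (ρ_ref − ρ) = ρ h.
D = ρ h/(ρ_ref − ρ) = 2640 × 2.69 km/(2700 − 2640) = 118 km.

118 km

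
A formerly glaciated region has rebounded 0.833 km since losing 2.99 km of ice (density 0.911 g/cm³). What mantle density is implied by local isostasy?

3.27 g/cm³

ρ_m = ρ_ice t / u = 0.911 × 2.99 km/0.833 km = 3.27 g/cm³.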